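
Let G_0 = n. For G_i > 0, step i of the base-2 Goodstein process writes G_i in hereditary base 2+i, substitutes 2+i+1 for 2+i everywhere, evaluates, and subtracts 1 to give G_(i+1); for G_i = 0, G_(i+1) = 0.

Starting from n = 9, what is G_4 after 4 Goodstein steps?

i=0: 9 = 2^(2 + 1) + 1 (b=2); 2→3: 3^(3 + 1) + 1 = 82; 82−1 = 81
i=1: 81 = 3^(3 + 1) (b=3); 3→4: 4^(4 + 1) = 1024; 1024−1 = 1023
i=2: 1023 = 3·4^4 + 3·4^3 + 3·4^2 + 3·4 + 3 (b=4); 4→5: 3·5^5 + 3·5^3 + 3·5^2 + 3·5 + 3 = 9843; 9843−1 = 9842
i=3: 9842 = 3·5^5 + 3·5^3 + 3·5^2 + 3·5 + 2 (b=5); 5→6: 3·6^6 + 3·6^3 + 3·6^2 + 3·6 + 2 = 140744; 140744−1 = 140743
i=4: 140743 = 3·6^6 + 3·6^3 + 3·6^2 + 3·6 + 1 (b=6); 6→7: 3·7^7 + 3·7^3 + 3·7^2 + 3·7 + 1 = 2471827; 2471827−1 = 2471826

140743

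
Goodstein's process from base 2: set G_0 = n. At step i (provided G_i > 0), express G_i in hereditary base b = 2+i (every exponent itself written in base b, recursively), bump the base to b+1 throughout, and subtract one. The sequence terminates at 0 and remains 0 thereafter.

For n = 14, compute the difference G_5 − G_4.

step 0: 14 = 2^(2 + 1) + 2^2 + 2; sub 3 for 2: 3^(3 + 1) + 3^3 + 3; = 111; G_1 = 111−1 = 110
step 1: 110 = 3^(3 + 1) + 3^3 + 2; sub 4 for 3: 4^(4 + 1) + 4^4 + 2; = 1282; G_2 = 1282−1 = 1281
step 2: 1281 = 4^(4 + 1) + 4^4 + 1; sub 5 for 4: 5^(5 + 1) + 5^5 + 1; = 18751; G_3 = 18751−1 = 18750
step 3: 18750 = 5^(5 + 1) + 5^5; sub 6 for 5: 6^(6 + 1) + 6^6; = 326592; G_4 = 326592−1 = 326591
step 4: 326591 = 6^(6 + 1) + 5·6^5 + 5·6^4 + 5·6^3 + 5·6^2 + 5·6 + 5; sub 7 for 6: 7^(7 + 1) + 5·7^5 + 5·7^4 + 5·7^3 + 5·7^2 + 5·7 + 5; = 5862841; G_5 = 5862841−1 = 5862840

5536249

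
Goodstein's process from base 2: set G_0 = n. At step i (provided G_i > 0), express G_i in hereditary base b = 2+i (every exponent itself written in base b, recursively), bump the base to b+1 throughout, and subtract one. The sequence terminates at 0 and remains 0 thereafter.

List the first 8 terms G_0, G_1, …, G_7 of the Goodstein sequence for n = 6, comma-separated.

6, 29, 257, 3125, 46655, 98039, 187243, 332147

step 0: 6 = 2^2 + 2; sub 3 for 2: 3^3 + 3; = 30; G_1 = 30−1 = 29
step 1: 29 = 3^3 + 2; sub 4 for 3: 4^4 + 2; = 258; G_2 = 258−1 = 257
step 2: 257 = 4^4 + 1; sub 5 for 4: 5^5 + 1; = 3126; G_3 = 3126−1 = 3125
step 3: 3125 = 5^5; sub 6 for 5: 6^6; = 46656; G_4 = 46656−1 = 46655
step 4: 46655 = 5·6^5 + 5·6^4 + 5·6^3 + 5·6^2 + 5·6 + 5; sub 7 for 6: 5·7^5 + 5·7^4 + 5·7^3 + 5·7^2 + 5·7 + 5; = 98040; G_5 = 98040−1 = 98039
step 5: 98039 = 5·7^5 + 5·7^4 + 5·7^3 + 5·7^2 + 5·7 + 4; sub 8 for 7: 5·8^5 + 5·8^4 + 5·8^3 + 5·8^2 + 5·8 + 4; = 187244; G_6 = 187244−1 = 187243
step 6: 187243 = 5·8^5 + 5·8^4 + 5·8^3 + 5·8^2 + 5·8 + 3; sub 9 for 8: 5·9^5 + 5·9^4 + 5·9^3 + 5·9^2 + 5·9 + 3; = 332148; G_7 = 332148−1 = 332147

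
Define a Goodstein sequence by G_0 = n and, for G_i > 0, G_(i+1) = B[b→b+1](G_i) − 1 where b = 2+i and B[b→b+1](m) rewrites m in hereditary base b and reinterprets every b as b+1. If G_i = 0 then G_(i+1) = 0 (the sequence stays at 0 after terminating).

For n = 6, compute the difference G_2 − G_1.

base 2: 6 = 2^2 + 2; at 3: 3^3 + 3 = 30; next = 29
base 3: 29 = 3^3 + 2; at 4: 4^4 + 2 = 258; next = 257

228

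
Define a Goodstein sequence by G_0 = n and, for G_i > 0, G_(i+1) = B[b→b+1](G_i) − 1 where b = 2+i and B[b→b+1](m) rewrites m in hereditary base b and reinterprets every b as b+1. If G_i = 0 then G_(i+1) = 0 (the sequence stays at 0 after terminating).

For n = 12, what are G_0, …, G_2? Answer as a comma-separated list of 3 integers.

(0) 12|_2 = 2^(2 + 1) + 2^2 ↦ 3^(3 + 1) + 3^3|_3 = 108 ⇒ 107
(1) 107|_3 = 3^(3 + 1) + 2·3^2 + 2·3 + 2 ↦ 4^(4 + 1) + 2·4^2 + 2·4 + 2|_4 = 1066 ⇒ 1065

12, 107, 1065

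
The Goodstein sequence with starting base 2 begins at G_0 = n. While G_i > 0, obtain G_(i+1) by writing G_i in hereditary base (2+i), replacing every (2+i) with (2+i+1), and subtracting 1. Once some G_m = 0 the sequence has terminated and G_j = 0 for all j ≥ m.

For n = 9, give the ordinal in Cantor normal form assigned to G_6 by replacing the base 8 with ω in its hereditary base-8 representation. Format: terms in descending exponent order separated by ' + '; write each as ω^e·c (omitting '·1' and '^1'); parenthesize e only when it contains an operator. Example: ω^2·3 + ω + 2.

G_0=9  [base 2] 2^(2 + 1) + 1  →[2↦3]→  3^(3 + 1) + 1 = 82  −1 ⇒ G_1=81
G_1=81  [base 3] 3^(3 + 1)  →[3↦4]→  4^(4 + 1) = 1024  −1 ⇒ G_2=1023
G_2=1023  [base 4] 3·4^4 + 3·4^3 + 3·4^2 + 3·4 + 3  →[4↦5]→  3·5^5 + 3·5^3 + 3·5^2 + 3·5 + 3 = 9843  −1 ⇒ G_3=9842
G_3=9842  [base 5] 3·5^5 + 3·5^3 + 3·5^2 + 3·5 + 2  →[5↦6]→  3·6^6 + 3·6^3 + 3·6^2 + 3·6 + 2 = 140744  −1 ⇒ G_4=140743
G_4=140743  [base 6] 3·6^6 + 3·6^3 + 3·6^2 + 3·6 + 1  →[6↦7]→  3·7^7 + 3·7^3 + 3·7^2 + 3·7 + 1 = 2471827  −1 ⇒ G_5=2471826
G_5=2471826  [base 7] 3·7^7 + 3·7^3 + 3·7^2 + 3·7  →[7↦8]→  3·8^8 + 3·8^3 + 3·8^2 + 3·8 = 50333400  −1 ⇒ G_6=50333399

ω^ω·3 + ω^3·3 + ω^2·3 + ω·2 + 7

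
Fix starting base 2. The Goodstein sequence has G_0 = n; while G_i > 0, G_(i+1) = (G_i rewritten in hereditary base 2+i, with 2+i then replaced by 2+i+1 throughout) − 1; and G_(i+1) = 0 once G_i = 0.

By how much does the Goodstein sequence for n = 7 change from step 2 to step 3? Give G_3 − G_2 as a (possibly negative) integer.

2868

base 2: 7 = 2^2 + 2 + 1; at 3: 3^3 + 3 + 1 = 31; next = 30
base 3: 30 = 3^3 + 3; at 4: 4^4 + 4 = 260; next = 259
base 4: 259 = 4^4 + 3; at 5: 5^5 + 3 = 3128; next = 3127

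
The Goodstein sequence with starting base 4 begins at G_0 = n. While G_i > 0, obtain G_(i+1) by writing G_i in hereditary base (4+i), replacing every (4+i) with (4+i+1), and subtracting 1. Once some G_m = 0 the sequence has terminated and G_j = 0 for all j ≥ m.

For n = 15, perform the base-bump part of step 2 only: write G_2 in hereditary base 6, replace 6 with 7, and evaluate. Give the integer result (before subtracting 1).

22

[0] 15 ≡ 3·4 + 3 (base 4). Lift 5: 18. −1: 17.
[1] 17 ≡ 3·5 + 2 (base 5). Lift 6: 20. −1: 19.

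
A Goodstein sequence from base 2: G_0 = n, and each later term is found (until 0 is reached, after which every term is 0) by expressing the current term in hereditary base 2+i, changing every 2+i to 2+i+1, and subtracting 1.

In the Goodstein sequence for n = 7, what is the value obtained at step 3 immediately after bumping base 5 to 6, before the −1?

7 —HB2→ 2^2 + 2 + 1 —bump→ 3^3 + 3 + 1 = 31 —(−1)→ 30
30 —HB3→ 3^3 + 3 —bump→ 4^4 + 4 = 260 —(−1)→ 259
259 —HB4→ 4^4 + 3 —bump→ 5^5 + 3 = 3128 —(−1)→ 3127
3127 —HB5→ 5^5 + 2 —bump→ 6^6 + 2 = 46658 —(−1)→ 46657

46658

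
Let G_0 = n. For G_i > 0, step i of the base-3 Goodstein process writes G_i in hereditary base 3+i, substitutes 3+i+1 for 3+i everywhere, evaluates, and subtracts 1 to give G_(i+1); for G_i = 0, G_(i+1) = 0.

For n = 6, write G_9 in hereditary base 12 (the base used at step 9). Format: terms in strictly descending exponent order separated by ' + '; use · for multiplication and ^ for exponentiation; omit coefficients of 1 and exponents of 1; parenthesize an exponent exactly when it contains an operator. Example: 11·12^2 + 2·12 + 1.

3

base 3: 6 = 2·3; at 4: 2·4 = 8; next = 7
base 4: 7 = 4 + 3; at 5: 5 + 3 = 8; next = 7
base 5: 7 = 5 + 2; at 6: 6 + 2 = 8; next = 7
base 6: 7 = 6 + 1; at 7: 7 + 1 = 8; next = 7
base 7: 7 = 7; at 8: 8 = 8; next = 7
base 8: 7 = 7; at 9: 7 = 7; next = 6
base 9: 6 = 6; at 10: 6 = 6; next = 5
base 10: 5 = 5; at 11: 5 = 5; next = 4
base 11: 4 = 4; at 12: 4 = 4; next = 3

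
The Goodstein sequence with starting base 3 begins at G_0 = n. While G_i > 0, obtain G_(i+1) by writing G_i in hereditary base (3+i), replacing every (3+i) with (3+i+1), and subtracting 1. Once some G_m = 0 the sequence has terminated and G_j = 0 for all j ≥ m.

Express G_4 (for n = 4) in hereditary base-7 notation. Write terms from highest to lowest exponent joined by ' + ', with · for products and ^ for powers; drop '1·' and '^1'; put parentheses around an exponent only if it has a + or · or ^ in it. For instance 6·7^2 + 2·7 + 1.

2

step 0: 4 = 3 + 1; sub 4 for 3: 4 + 1; = 5; G_1 = 5−1 = 4
step 1: 4 = 4; sub 5 for 4: 5; = 5; G_2 = 5−1 = 4
step 2: 4 = 4; sub 6 for 5: 4; = 4; G_3 = 4−1 = 3
step 3: 3 = 3; sub 7 for 6: 3; = 3; G_4 = 3−1 = 2
step 4: 2 = 2; sub 8 for 7: 2; = 2; G_5 = 2−1 = 1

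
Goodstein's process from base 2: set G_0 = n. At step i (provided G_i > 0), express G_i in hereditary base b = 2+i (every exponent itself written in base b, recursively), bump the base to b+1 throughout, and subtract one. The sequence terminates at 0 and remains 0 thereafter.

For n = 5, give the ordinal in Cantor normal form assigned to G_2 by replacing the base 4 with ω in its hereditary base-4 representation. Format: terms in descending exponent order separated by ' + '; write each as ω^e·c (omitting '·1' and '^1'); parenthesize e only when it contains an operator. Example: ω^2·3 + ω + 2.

5 —HB2→ 2^2 + 1 —bump→ 3^3 + 1 = 28 —(−1)→ 27
27 —HB3→ 3^3 —bump→ 4^4 = 256 —(−1)→ 255
255 —HB4→ 3·4^3 + 3·4^2 + 3·4 + 3 —bump→ 3·5^3 + 3·5^2 + 3·5 + 3 = 468 —(−1)→ 467

ω^3·3 + ω^2·3 + ω·3 + 3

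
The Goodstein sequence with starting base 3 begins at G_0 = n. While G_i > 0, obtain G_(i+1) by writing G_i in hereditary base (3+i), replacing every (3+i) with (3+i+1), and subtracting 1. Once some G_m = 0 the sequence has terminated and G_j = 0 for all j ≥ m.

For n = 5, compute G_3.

i=0: 5 = 3 + 2 (b=3); 3→4: 4 + 2 = 6; 6−1 = 5
i=1: 5 = 4 + 1 (b=4); 4→5: 5 + 1 = 6; 6−1 = 5
i=2: 5 = 5 (b=5); 5→6: 6 = 6; 6−1 = 5
i=3: 5 = 5 (b=6); 6→7: 5 = 5; 5−1 = 4

5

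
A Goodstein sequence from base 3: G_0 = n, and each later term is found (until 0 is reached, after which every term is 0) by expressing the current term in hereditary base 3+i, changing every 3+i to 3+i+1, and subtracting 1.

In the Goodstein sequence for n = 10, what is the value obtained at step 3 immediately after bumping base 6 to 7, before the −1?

G_0=10  [base 3] 3^2 + 1  →[3↦4]→  4^2 + 1 = 17  −1 ⇒ G_1=16
G_1=16  [base 4] 4^2  →[4↦5]→  5^2 = 25  −1 ⇒ G_2=24
G_2=24  [base 5] 4·5 + 4  →[5↦6]→  4·6 + 4 = 28  −1 ⇒ G_3=27
G_3=27  [base 6] 4·6 + 3  →[6↦7]→  4·7 + 3 = 31  −1 ⇒ G_4=30

31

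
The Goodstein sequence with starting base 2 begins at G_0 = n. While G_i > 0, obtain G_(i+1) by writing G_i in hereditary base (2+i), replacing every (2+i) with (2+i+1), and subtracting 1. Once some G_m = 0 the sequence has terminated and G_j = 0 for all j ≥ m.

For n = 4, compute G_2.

41

base 2: 4 = 2^2; at 3: 3^3 = 27; next = 26
base 3: 26 = 2·3^2 + 2·3 + 2; at 4: 2·4^2 + 2·4 + 2 = 42; next = 41
base 4: 41 = 2·4^2 + 2·4 + 1; at 5: 2·5^2 + 2·5 + 1 = 61; next = 60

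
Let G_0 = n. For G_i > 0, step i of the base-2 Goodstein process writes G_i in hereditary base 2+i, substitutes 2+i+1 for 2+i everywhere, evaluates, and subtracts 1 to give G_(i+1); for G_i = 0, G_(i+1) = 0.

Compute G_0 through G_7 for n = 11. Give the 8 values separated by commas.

11, 84, 1027, 15627, 279937, 5764801, 134217727, 2749609302

G_0=11  [base 2] 2^(2 + 1) + 2 + 1  →[2↦3]→  3^(3 + 1) + 3 + 1 = 85  −1 ⇒ G_1=84
G_1=84  [base 3] 3^(3 + 1) + 3  →[3↦4]→  4^(4 + 1) + 4 = 1028  −1 ⇒ G_2=1027
G_2=1027  [base 4] 4^(4 + 1) + 3  →[4↦5]→  5^(5 + 1) + 3 = 15628  −1 ⇒ G_3=15627
G_3=15627  [base 5] 5^(5 + 1) + 2  →[5↦6]→  6^(6 + 1) + 2 = 279938  −1 ⇒ G_4=279937
G_4=279937  [base 6] 6^(6 + 1) + 1  →[6↦7]→  7^(7 + 1) + 1 = 5764802  −1 ⇒ G_5=5764801
G_5=5764801  [base 7] 7^(7 + 1)  →[7↦8]→  8^(8 + 1) = 134217728  −1 ⇒ G_6=134217727
G_6=134217727  [base 8] 7·8^8 + 7·8^7 + 7·8^6 + 7·8^5 + 7·8^4 + 7·8^3 + 7·8^2 + 7·8 + 7  →[8↦9]→  7·9^9 + 7·9^7 + 7·9^6 + 7·9^5 + 7·9^4 + 7·9^3 + 7·9^2 + 7·9 + 7 = 2749609303  −1 ⇒ G_7=2749609302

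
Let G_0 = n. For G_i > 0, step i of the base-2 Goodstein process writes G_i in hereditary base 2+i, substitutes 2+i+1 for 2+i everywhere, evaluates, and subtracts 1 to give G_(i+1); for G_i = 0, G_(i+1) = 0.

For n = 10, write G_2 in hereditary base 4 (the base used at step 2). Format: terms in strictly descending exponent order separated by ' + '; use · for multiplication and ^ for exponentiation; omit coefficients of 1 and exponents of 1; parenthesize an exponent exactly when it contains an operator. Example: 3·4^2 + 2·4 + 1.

G_0 = 10. HB_2(10) = 2^(2 + 1) + 2. Bump = 84. G_1 = 83.
G_1 = 83. HB_3(83) = 3^(3 + 1) + 2. Bump = 1026. G_2 = 1025.
G_2 = 1025. HB_4(1025) = 4^(4 + 1) + 1. Bump = 15626. G_3 = 15625.

4^(4 + 1) + 1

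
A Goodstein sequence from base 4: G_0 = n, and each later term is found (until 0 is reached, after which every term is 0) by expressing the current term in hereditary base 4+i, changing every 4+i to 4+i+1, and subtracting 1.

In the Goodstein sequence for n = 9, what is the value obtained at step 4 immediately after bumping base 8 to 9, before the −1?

(0) 9|_4 = 2·4 + 1 ↦ 2·5 + 1|_5 = 11 ⇒ 10
(1) 10|_5 = 2·5 ↦ 2·6|_6 = 12 ⇒ 11
(2) 11|_6 = 6 + 5 ↦ 7 + 5|_7 = 12 ⇒ 11
(3) 11|_7 = 7 + 4 ↦ 8 + 4|_8 = 12 ⇒ 11
(4) 11|_8 = 8 + 3 ↦ 9 + 3|_9 = 12 ⇒ 11

12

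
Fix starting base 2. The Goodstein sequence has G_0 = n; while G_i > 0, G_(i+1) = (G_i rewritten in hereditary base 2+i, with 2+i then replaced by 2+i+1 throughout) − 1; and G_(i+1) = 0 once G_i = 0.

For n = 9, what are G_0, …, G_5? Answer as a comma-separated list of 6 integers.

9, 81, 1023, 9842, 140743, 2471826

step 0: 9 = 2^(2 + 1) + 1; sub 3 for 2: 3^(3 + 1) + 1; = 82; G_1 = 82−1 = 81
step 1: 81 = 3^(3 + 1); sub 4 for 3: 4^(4 + 1); = 1024; G_2 = 1024−1 = 1023
step 2: 1023 = 3·4^4 + 3·4^3 + 3·4^2 + 3·4 + 3; sub 5 for 4: 3·5^5 + 3·5^3 + 3·5^2 + 3·5 + 3; = 9843; G_3 = 9843−1 = 9842
step 3: 9842 = 3·5^5 + 3·5^3 + 3·5^2 + 3·5 + 2; sub 6 for 5: 3·6^6 + 3·6^3 + 3·6^2 + 3·6 + 2; = 140744; G_4 = 140744−1 = 140743
step 4: 140743 = 3·6^6 + 3·6^3 + 3·6^2 + 3·6 + 1; sub 7 for 6: 3·7^7 + 3·7^3 + 3·7^2 + 3·7 + 1; = 2471827; G_5 = 2471827−1 = 2471826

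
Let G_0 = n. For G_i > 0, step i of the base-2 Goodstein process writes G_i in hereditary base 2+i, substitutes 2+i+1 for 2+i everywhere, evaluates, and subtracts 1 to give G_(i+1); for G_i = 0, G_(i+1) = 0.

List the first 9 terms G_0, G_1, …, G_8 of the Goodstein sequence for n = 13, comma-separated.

13, 108, 1279, 16092, 280711, 5765998, 134219479, 3486786855, 100000003325

G_0 = 13. HB_2(13) = 2^(2 + 1) + 2^2 + 1. Bump = 109. G_1 = 108.
G_1 = 108. HB_3(108) = 3^(3 + 1) + 3^3. Bump = 1280. G_2 = 1279.
G_2 = 1279. HB_4(1279) = 4^(4 + 1) + 3·4^3 + 3·4^2 + 3·4 + 3. Bump = 16093. G_3 = 16092.
G_3 = 16092. HB_5(16092) = 5^(5 + 1) + 3·5^3 + 3·5^2 + 3·5 + 2. Bump = 280712. G_4 = 280711.
G_4 = 280711. HB_6(280711) = 6^(6 + 1) + 3·6^3 + 3·6^2 + 3·6 + 1. Bump = 5765999. G_5 = 5765998.
G_5 = 5765998. HB_7(5765998) = 7^(7 + 1) + 3·7^3 + 3·7^2 + 3·7. Bump = 134219480. G_6 = 134219479.
G_6 = 134219479. HB_8(134219479) = 8^(8 + 1) + 3·8^3 + 3·8^2 + 2·8 + 7. Bump = 3486786856. G_7 = 3486786855.
G_7 = 3486786855. HB_9(3486786855) = 9^(9 + 1) + 3·9^3 + 3·9^2 + 2·9 + 6. Bump = 100000003326. G_8 = 100000003325.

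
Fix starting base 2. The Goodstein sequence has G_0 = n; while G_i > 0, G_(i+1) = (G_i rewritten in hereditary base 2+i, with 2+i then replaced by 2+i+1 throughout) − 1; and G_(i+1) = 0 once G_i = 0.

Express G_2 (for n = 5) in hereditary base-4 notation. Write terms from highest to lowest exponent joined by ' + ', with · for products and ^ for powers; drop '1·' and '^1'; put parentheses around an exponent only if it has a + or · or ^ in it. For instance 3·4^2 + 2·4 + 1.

3·4^3 + 3·4^2 + 3·4 + 3

i=0: 5 = 2^2 + 1 (b=2); 2→3: 3^3 + 1 = 28; 28−1 = 27
i=1: 27 = 3^3 (b=3); 3→4: 4^4 = 256; 256−1 = 255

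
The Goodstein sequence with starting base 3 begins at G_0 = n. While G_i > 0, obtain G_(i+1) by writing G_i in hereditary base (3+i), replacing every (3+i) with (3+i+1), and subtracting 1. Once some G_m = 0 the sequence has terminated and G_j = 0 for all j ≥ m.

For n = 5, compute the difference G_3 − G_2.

0

step 0: 5 = 3 + 2; sub 4 for 3: 4 + 2; = 6; G_1 = 6−1 = 5
step 1: 5 = 4 + 1; sub 5 for 4: 5 + 1; = 6; G_2 = 6−1 = 5
step 2: 5 = 5; sub 6 for 5: 6; = 6; G_3 = 6−1 = 5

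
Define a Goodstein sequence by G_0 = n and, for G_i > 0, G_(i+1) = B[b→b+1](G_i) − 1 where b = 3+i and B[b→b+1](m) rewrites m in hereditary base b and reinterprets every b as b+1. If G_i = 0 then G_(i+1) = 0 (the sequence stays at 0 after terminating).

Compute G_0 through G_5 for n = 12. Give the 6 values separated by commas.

12 —HB3→ 3^2 + 3 —bump→ 4^2 + 4 = 20 —(−1)→ 19
19 —HB4→ 4^2 + 3 —bump→ 5^2 + 3 = 28 —(−1)→ 27
27 —HB5→ 5^2 + 2 —bump→ 6^2 + 2 = 38 —(−1)→ 37
37 —HB6→ 6^2 + 1 —bump→ 7^2 + 1 = 50 —(−1)→ 49
49 —HB7→ 7^2 —bump→ 8^2 = 64 —(−1)→ 63

12, 19, 27, 37, 49, 63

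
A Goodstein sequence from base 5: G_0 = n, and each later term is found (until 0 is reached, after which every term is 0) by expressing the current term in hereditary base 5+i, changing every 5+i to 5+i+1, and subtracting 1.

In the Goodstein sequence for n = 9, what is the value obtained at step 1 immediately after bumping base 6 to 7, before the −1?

10

(0) 9|_5 = 5 + 4 ↦ 6 + 4|_6 = 10 ⇒ 9
(1) 9|_6 = 6 + 3 ↦ 7 + 3|_7 = 10 ⇒ 9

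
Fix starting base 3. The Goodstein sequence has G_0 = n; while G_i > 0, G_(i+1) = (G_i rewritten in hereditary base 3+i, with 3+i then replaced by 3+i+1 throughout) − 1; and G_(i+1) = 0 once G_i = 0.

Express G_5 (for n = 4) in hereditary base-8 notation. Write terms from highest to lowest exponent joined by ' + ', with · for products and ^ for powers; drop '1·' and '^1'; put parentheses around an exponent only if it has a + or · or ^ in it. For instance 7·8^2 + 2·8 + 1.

1

(0) 4|_3 = 3 + 1 ↦ 4 + 1|_4 = 5 ⇒ 4
(1) 4|_4 = 4 ↦ 5|_5 = 5 ⇒ 4
(2) 4|_5 = 4 ↦ 4|_6 = 4 ⇒ 3
(3) 3|_6 = 3 ↦ 3|_7 = 3 ⇒ 2
(4) 2|_7 = 2 ↦ 2|_8 = 2 ⇒ 1
(5) 1|_8 = 1 ↦ 1|_9 = 1 ⇒ 0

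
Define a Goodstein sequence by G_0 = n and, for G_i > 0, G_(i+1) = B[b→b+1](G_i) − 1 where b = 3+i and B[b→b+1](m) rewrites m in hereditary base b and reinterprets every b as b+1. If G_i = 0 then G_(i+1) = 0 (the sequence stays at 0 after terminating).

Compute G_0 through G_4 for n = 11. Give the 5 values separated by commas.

11, 17, 25, 35, 39

(0) 11|_3 = 3^2 + 2 ↦ 4^2 + 2|_4 = 18 ⇒ 17
(1) 17|_4 = 4^2 + 1 ↦ 5^2 + 1|_5 = 26 ⇒ 25
(2) 25|_5 = 5^2 ↦ 6^2|_6 = 36 ⇒ 35
(3) 35|_6 = 5·6 + 5 ↦ 5·7 + 5|_7 = 40 ⇒ 39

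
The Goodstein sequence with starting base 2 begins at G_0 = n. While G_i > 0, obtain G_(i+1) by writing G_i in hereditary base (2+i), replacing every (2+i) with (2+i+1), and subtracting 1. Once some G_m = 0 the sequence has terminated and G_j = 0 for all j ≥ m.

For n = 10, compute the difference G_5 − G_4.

3935819

[0] 10 ≡ 2^(2 + 1) + 2 (base 2). Lift 3: 84. −1: 83.
[1] 83 ≡ 3^(3 + 1) + 2 (base 3). Lift 4: 1026. −1: 1025.
[2] 1025 ≡ 4^(4 + 1) + 1 (base 4). Lift 5: 15626. −1: 15625.
[3] 15625 ≡ 5^(5 + 1) (base 5). Lift 6: 279936. −1: 279935.
[4] 279935 ≡ 5·6^6 + 5·6^5 + 5·6^4 + 5·6^3 + 5·6^2 + 5·6 + 5 (base 6). Lift 7: 4215755. −1: 4215754.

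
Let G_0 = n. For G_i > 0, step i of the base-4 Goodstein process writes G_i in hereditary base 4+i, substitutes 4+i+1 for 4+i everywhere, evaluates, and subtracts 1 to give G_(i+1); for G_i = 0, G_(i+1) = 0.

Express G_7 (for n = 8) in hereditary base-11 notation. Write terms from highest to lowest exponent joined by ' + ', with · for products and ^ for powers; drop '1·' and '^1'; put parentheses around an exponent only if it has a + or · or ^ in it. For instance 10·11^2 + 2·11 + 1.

8

G_0 = 8. HB_4(8) = 2·4. Bump = 10. G_1 = 9.
G_1 = 9. HB_5(9) = 5 + 4. Bump = 10. G_2 = 9.
G_2 = 9. HB_6(9) = 6 + 3. Bump = 10. G_3 = 9.
G_3 = 9. HB_7(9) = 7 + 2. Bump = 10. G_4 = 9.
G_4 = 9. HB_8(9) = 8 + 1. Bump = 10. G_5 = 9.
G_5 = 9. HB_9(9) = 9. Bump = 10. G_6 = 9.
G_6 = 9. HB_10(9) = 9. Bump = 9. G_7 = 8.
G_7 = 8. HB_11(8) = 8. Bump = 8. G_8 = 7.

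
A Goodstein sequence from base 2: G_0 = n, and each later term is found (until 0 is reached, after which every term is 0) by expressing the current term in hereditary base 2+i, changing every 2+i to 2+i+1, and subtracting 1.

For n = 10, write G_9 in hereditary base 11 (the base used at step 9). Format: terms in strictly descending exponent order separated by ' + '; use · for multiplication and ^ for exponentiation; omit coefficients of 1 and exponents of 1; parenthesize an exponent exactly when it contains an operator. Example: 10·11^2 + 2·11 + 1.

i=0: 10 = 2^(2 + 1) + 2 (b=2); 2→3: 3^(3 + 1) + 3 = 84; 84−1 = 83
i=1: 83 = 3^(3 + 1) + 2 (b=3); 3→4: 4^(4 + 1) + 2 = 1026; 1026−1 = 1025
i=2: 1025 = 4^(4 + 1) + 1 (b=4); 4→5: 5^(5 + 1) + 1 = 15626; 15626−1 = 15625
i=3: 15625 = 5^(5 + 1) (b=5); 5→6: 6^(6 + 1) = 279936; 279936−1 = 279935
i=4: 279935 = 5·6^6 + 5·6^5 + 5·6^4 + 5·6^3 + 5·6^2 + 5·6 + 5 (b=6); 6→7: 5·7^7 + 5·7^5 + 5·7^4 + 5·7^3 + 5·7^2 + 5·7 + 5 = 4215755; 4215755−1 = 4215754
i=5: 4215754 = 5·7^7 + 5·7^5 + 5·7^4 + 5·7^3 + 5·7^2 + 5·7 + 4 (b=7); 7→8: 5·8^8 + 5·8^5 + 5·8^4 + 5·8^3 + 5·8^2 + 5·8 + 4 = 84073324; 84073324−1 = 84073323
i=6: 84073323 = 5·8^8 + 5·8^5 + 5·8^4 + 5·8^3 + 5·8^2 + 5·8 + 3 (b=8); 8→9: 5·9^9 + 5·9^5 + 5·9^4 + 5·9^3 + 5·9^2 + 5·9 + 3 = 1937434593; 1937434593−1 = 1937434592
i=7: 1937434592 = 5·9^9 + 5·9^5 + 5·9^4 + 5·9^3 + 5·9^2 + 5·9 + 2 (b=9); 9→10: 5·10^10 + 5·10^5 + 5·10^4 + 5·10^3 + 5·10^2 + 5·10 + 2 = 50000555552; 50000555552−1 = 50000555551
i=8: 50000555551 = 5·10^10 + 5·10^5 + 5·10^4 + 5·10^3 + 5·10^2 + 5·10 + 1 (b=10); 10→11: 5·11^11 + 5·11^5 + 5·11^4 + 5·11^3 + 5·11^2 + 5·11 + 1 = 1426559238831; 1426559238831−1 = 1426559238830

5·11^11 + 5·11^5 + 5·11^4 + 5·11^3 + 5·11^2 + 5·11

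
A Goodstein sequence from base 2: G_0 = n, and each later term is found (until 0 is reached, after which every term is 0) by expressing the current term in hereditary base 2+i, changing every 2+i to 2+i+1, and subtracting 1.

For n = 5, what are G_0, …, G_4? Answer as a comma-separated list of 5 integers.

5 —HB2→ 2^2 + 1 —bump→ 3^3 + 1 = 28 —(−1)→ 27
27 —HB3→ 3^3 —bump→ 4^4 = 256 —(−1)→ 255
255 —HB4→ 3·4^3 + 3·4^2 + 3·4 + 3 —bump→ 3·5^3 + 3·5^2 + 3·5 + 3 = 468 —(−1)→ 467
467 —HB5→ 3·5^3 + 3·5^2 + 3·5 + 2 —bump→ 3·6^3 + 3·6^2 + 3·6 + 2 = 776 —(−1)→ 775

5, 27, 255, 467, 775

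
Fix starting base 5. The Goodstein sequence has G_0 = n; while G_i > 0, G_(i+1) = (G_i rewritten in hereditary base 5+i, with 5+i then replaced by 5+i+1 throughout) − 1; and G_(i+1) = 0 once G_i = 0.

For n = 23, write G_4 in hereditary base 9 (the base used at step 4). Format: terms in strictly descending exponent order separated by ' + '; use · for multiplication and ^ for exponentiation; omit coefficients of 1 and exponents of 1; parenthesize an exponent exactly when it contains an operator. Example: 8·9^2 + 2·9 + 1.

[0] 23 ≡ 4·5 + 3 (base 5). Lift 6: 27. −1: 26.
[1] 26 ≡ 4·6 + 2 (base 6). Lift 7: 30. −1: 29.
[2] 29 ≡ 4·7 + 1 (base 7). Lift 8: 33. −1: 32.
[3] 32 ≡ 4·8 (base 8). Lift 9: 36. −1: 35.

3·9 + 8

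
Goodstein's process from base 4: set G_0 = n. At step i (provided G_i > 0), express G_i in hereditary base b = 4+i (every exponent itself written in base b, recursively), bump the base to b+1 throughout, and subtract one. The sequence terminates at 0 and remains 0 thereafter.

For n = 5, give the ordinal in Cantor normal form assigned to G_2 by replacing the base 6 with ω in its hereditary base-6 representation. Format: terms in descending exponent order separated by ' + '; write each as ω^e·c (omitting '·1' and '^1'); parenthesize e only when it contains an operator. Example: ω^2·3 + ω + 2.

5

[0] 5 ≡ 4 + 1 (base 4). Lift 5: 6. −1: 5.
[1] 5 ≡ 5 (base 5). Lift 6: 6. −1: 5.
[2] 5 ≡ 5 (base 6). Lift 7: 5. −1: 4.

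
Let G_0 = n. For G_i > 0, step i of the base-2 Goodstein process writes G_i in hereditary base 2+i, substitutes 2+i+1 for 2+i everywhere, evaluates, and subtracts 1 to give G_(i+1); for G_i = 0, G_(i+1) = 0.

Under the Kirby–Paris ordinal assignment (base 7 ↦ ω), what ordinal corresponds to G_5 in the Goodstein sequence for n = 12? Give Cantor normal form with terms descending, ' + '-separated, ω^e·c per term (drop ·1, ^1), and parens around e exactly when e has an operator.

12 —HB2→ 2^(2 + 1) + 2^2 —bump→ 3^(3 + 1) + 3^3 = 108 —(−1)→ 107
107 —HB3→ 3^(3 + 1) + 2·3^2 + 2·3 + 2 —bump→ 4^(4 + 1) + 2·4^2 + 2·4 + 2 = 1066 —(−1)→ 1065
1065 —HB4→ 4^(4 + 1) + 2·4^2 + 2·4 + 1 —bump→ 5^(5 + 1) + 2·5^2 + 2·5 + 1 = 15686 —(−1)→ 15685
15685 —HB5→ 5^(5 + 1) + 2·5^2 + 2·5 —bump→ 6^(6 + 1) + 2·6^2 + 2·6 = 280020 —(−1)→ 280019
280019 —HB6→ 6^(6 + 1) + 2·6^2 + 6 + 5 —bump→ 7^(7 + 1) + 2·7^2 + 7 + 5 = 5764911 —(−1)→ 5764910
5764910 —HB7→ 7^(7 + 1) + 2·7^2 + 7 + 4 —bump→ 8^(8 + 1) + 2·8^2 + 8 + 4 = 134217868 —(−1)→ 134217867

ω^(ω + 1) + ω^2·2 + ω + 4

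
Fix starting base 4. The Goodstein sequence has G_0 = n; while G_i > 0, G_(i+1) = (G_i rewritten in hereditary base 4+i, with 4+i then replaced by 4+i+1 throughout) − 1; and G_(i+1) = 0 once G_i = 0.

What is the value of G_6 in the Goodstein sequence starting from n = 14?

G_0=14  [base 4] 3·4 + 2  →[4↦5]→  3·5 + 2 = 17  −1 ⇒ G_1=16
G_1=16  [base 5] 3·5 + 1  →[5↦6]→  3·6 + 1 = 19  −1 ⇒ G_2=18
G_2=18  [base 6] 3·6  →[6↦7]→  3·7 = 21  −1 ⇒ G_3=20
G_3=20  [base 7] 2·7 + 6  →[7↦8]→  2·8 + 6 = 22  −1 ⇒ G_4=21
G_4=21  [base 8] 2·8 + 5  →[8↦9]→  2·9 + 5 = 23  −1 ⇒ G_5=22
G_5=22  [base 9] 2·9 + 4  →[9↦10]→  2·10 + 4 = 24  −1 ⇒ G_6=23

23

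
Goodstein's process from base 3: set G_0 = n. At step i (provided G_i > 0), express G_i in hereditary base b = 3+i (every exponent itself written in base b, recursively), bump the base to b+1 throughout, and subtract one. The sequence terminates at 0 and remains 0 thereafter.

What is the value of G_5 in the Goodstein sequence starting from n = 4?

1

i=0: 4 = 3 + 1 (b=3); 3→4: 4 + 1 = 5; 5−1 = 4
i=1: 4 = 4 (b=4); 4→5: 5 = 5; 5−1 = 4
i=2: 4 = 4 (b=5); 5→6: 4 = 4; 4−1 = 3
i=3: 3 = 3 (b=6); 6→7: 3 = 3; 3−1 = 2
i=4: 2 = 2 (b=7); 7→8: 2 = 2; 2−1 = 1
i=5: 1 = 1 (b=8); 8→9: 1 = 1; 1−1 = 0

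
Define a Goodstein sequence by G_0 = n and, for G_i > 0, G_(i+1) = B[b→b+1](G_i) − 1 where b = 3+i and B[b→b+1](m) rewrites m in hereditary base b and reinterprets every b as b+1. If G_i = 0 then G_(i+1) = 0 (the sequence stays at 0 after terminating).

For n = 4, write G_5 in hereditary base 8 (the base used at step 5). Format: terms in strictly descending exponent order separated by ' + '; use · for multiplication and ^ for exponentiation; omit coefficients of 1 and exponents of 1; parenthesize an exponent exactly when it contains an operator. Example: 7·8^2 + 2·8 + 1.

step 0: 4 = 3 + 1; sub 4 for 3: 4 + 1; = 5; G_1 = 5−1 = 4
step 1: 4 = 4; sub 5 for 4: 5; = 5; G_2 = 5−1 = 4
step 2: 4 = 4; sub 6 for 5: 4; = 4; G_3 = 4−1 = 3
step 3: 3 = 3; sub 7 for 6: 3; = 3; G_4 = 3−1 = 2
step 4: 2 = 2; sub 8 for 7: 2; = 2; G_5 = 2−1 = 1
step 5: 1 = 1; sub 9 for 8: 1; = 1; G_6 = 1−1 = 0

1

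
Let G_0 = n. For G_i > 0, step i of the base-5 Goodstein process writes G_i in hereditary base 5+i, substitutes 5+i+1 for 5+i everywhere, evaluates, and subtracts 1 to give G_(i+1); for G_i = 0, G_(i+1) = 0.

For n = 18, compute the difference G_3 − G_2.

G_0 = 18. HB_5(18) = 3·5 + 3. Bump = 21. G_1 = 20.
G_1 = 20. HB_6(20) = 3·6 + 2. Bump = 23. G_2 = 22.
G_2 = 22. HB_7(22) = 3·7 + 1. Bump = 25. G_3 = 24.

2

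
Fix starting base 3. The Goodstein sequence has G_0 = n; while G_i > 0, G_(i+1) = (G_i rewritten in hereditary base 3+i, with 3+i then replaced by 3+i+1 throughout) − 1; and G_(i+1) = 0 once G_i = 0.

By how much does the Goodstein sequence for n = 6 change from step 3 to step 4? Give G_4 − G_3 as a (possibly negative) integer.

[0] 6 ≡ 2·3 (base 3). Lift 4: 8. −1: 7.
[1] 7 ≡ 4 + 3 (base 4). Lift 5: 8. −1: 7.
[2] 7 ≡ 5 + 2 (base 5). Lift 6: 8. −1: 7.
[3] 7 ≡ 6 + 1 (base 6). Lift 7: 8. −1: 7.

0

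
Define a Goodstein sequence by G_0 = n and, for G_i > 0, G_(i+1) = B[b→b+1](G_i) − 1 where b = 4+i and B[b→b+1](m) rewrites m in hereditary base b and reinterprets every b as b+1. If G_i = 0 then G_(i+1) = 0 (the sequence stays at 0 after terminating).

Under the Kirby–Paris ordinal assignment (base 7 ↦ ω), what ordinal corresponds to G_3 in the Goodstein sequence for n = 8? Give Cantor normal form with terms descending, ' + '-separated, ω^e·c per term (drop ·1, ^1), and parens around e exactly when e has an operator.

ω + 2

[0] 8 ≡ 2·4 (base 4). Lift 5: 10. −1: 9.
[1] 9 ≡ 5 + 4 (base 5). Lift 6: 10. −1: 9.
[2] 9 ≡ 6 + 3 (base 6). Lift 7: 10. −1: 9.
[3] 9 ≡ 7 + 2 (base 7). Lift 8: 10. −1: 9.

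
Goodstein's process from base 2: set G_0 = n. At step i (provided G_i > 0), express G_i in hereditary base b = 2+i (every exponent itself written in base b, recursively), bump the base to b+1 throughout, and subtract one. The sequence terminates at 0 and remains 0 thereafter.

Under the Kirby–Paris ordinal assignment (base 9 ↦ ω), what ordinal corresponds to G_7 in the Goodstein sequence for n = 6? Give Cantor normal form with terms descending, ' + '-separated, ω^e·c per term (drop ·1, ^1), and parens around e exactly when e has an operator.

ω^5·5 + ω^4·5 + ω^3·5 + ω^2·5 + ω·5 + 2

(0) 6|_2 = 2^2 + 2 ↦ 3^3 + 3|_3 = 30 ⇒ 29
(1) 29|_3 = 3^3 + 2 ↦ 4^4 + 2|_4 = 258 ⇒ 257
(2) 257|_4 = 4^4 + 1 ↦ 5^5 + 1|_5 = 3126 ⇒ 3125
(3) 3125|_5 = 5^5 ↦ 6^6|_6 = 46656 ⇒ 46655
(4) 46655|_6 = 5·6^5 + 5·6^4 + 5·6^3 + 5·6^2 + 5·6 + 5 ↦ 5·7^5 + 5·7^4 + 5·7^3 + 5·7^2 + 5·7 + 5|_7 = 98040 ⇒ 98039
(5) 98039|_7 = 5·7^5 + 5·7^4 + 5·7^3 + 5·7^2 + 5·7 + 4 ↦ 5·8^5 + 5·8^4 + 5·8^3 + 5·8^2 + 5·8 + 4|_8 = 187244 ⇒ 187243
(6) 187243|_8 = 5·8^5 + 5·8^4 + 5·8^3 + 5·8^2 + 5·8 + 3 ↦ 5·9^5 + 5·9^4 + 5·9^3 + 5·9^2 + 5·9 + 3|_9 = 332148 ⇒ 332147
(7) 332147|_9 = 5·9^5 + 5·9^4 + 5·9^3 + 5·9^2 + 5·9 + 2 ↦ 5·10^5 + 5·10^4 + 5·10^3 + 5·10^2 + 5·10 + 2|_10 = 555552 ⇒ 555551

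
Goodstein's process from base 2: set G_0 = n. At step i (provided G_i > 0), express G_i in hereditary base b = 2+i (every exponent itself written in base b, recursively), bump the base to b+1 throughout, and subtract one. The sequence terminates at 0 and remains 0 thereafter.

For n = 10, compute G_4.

G_0=10  [base 2] 2^(2 + 1) + 2  →[2↦3]→  3^(3 + 1) + 3 = 84  −1 ⇒ G_1=83
G_1=83  [base 3] 3^(3 + 1) + 2  →[3↦4]→  4^(4 + 1) + 2 = 1026  −1 ⇒ G_2=1025
G_2=1025  [base 4] 4^(4 + 1) + 1  →[4↦5]→  5^(5 + 1) + 1 = 15626  −1 ⇒ G_3=15625
G_3=15625  [base 5] 5^(5 + 1)  →[5↦6]→  6^(6 + 1) = 279936  −1 ⇒ G_4=279935
G_4=279935  [base 6] 5·6^6 + 5·6^5 + 5·6^4 + 5·6^3 + 5·6^2 + 5·6 + 5  →[6↦7]→  5·7^7 + 5·7^5 + 5·7^4 + 5·7^3 + 5·7^2 + 5·7 + 5 = 4215755  −1 ⇒ G_5=4215754

279935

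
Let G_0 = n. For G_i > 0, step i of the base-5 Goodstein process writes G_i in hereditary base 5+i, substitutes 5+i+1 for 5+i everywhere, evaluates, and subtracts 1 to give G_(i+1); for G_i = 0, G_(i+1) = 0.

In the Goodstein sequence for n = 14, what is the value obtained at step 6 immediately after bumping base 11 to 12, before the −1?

step 0: 14 = 2·5 + 4; sub 6 for 5: 2·6 + 4; = 16; G_1 = 16−1 = 15
step 1: 15 = 2·6 + 3; sub 7 for 6: 2·7 + 3; = 17; G_2 = 17−1 = 16
step 2: 16 = 2·7 + 2; sub 8 for 7: 2·8 + 2; = 18; G_3 = 18−1 = 17
step 3: 17 = 2·8 + 1; sub 9 for 8: 2·9 + 1; = 19; G_4 = 19−1 = 18
step 4: 18 = 2·9; sub 10 for 9: 2·10; = 20; G_5 = 20−1 = 19
step 5: 19 = 10 + 9; sub 11 for 10: 11 + 9; = 20; G_6 = 20−1 = 19
step 6: 19 = 11 + 8; sub 12 for 11: 12 + 8; = 20; G_7 = 20−1 = 19

20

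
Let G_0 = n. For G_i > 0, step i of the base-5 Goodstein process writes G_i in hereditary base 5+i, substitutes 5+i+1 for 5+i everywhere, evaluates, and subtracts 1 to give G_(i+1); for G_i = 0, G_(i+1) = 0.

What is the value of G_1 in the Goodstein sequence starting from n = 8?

G_0=8  [base 5] 5 + 3  →[5↦6]→  6 + 3 = 9  −1 ⇒ G_1=8
G_1=8  [base 6] 6 + 2  →[6↦7]→  7 + 2 = 9  −1 ⇒ G_2=8

8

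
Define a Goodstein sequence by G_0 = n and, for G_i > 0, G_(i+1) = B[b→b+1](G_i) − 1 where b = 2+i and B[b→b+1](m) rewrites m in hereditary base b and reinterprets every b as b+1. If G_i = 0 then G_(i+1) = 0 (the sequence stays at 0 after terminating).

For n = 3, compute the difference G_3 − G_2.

-1

G_0=3  [base 2] 2 + 1  →[2↦3]→  3 + 1 = 4  −1 ⇒ G_1=3
G_1=3  [base 3] 3  →[3↦4]→  4 = 4  −1 ⇒ G_2=3
G_2=3  [base 4] 3  →[4↦5]→  3 = 3  −1 ⇒ G_3=2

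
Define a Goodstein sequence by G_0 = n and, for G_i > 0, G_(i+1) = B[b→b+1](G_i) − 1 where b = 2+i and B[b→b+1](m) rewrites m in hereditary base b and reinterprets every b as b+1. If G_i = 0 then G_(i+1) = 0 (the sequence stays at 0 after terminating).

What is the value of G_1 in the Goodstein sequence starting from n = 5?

27

[0] 5 ≡ 2^2 + 1 (base 2). Lift 3: 28. −1: 27.
[1] 27 ≡ 3^3 (base 3). Lift 4: 256. −1: 255.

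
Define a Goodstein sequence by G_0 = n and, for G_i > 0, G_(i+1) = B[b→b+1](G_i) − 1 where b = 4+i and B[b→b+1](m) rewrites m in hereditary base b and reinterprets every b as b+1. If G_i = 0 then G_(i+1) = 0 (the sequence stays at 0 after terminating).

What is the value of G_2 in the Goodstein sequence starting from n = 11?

G_0 = 11. HB_4(11) = 2·4 + 3. Bump = 13. G_1 = 12.
G_1 = 12. HB_5(12) = 2·5 + 2. Bump = 14. G_2 = 13.
G_2 = 13. HB_6(13) = 2·6 + 1. Bump = 15. G_3 = 14.

13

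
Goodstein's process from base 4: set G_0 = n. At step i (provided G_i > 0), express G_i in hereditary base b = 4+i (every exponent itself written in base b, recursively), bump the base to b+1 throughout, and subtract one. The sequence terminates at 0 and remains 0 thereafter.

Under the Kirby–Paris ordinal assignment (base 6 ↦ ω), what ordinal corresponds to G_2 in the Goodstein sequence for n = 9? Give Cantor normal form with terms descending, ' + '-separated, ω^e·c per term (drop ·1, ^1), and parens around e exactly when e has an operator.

ω + 5

(0) 9|_4 = 2·4 + 1 ↦ 2·5 + 1|_5 = 11 ⇒ 10
(1) 10|_5 = 2·5 ↦ 2·6|_6 = 12 ⇒ 11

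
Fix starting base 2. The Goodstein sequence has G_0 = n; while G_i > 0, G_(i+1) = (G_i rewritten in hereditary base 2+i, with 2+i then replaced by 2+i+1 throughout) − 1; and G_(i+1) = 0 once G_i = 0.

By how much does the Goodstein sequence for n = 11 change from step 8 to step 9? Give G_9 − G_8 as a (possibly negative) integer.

i=0: 11 = 2^(2 + 1) + 2 + 1 (b=2); 2→3: 3^(3 + 1) + 3 + 1 = 85; 85−1 = 84
i=1: 84 = 3^(3 + 1) + 3 (b=3); 3→4: 4^(4 + 1) + 4 = 1028; 1028−1 = 1027
i=2: 1027 = 4^(4 + 1) + 3 (b=4); 4→5: 5^(5 + 1) + 3 = 15628; 15628−1 = 15627
i=3: 15627 = 5^(5 + 1) + 2 (b=5); 5→6: 6^(6 + 1) + 2 = 279938; 279938−1 = 279937
i=4: 279937 = 6^(6 + 1) + 1 (b=6); 6→7: 7^(7 + 1) + 1 = 5764802; 5764802−1 = 5764801
i=5: 5764801 = 7^(7 + 1) (b=7); 7→8: 8^(8 + 1) = 134217728; 134217728−1 = 134217727
i=6: 134217727 = 7·8^8 + 7·8^7 + 7·8^6 + 7·8^5 + 7·8^4 + 7·8^3 + 7·8^2 + 7·8 + 7 (b=8); 8→9: 7·9^9 + 7·9^7 + 7·9^6 + 7·9^5 + 7·9^4 + 7·9^3 + 7·9^2 + 7·9 + 7 = 2749609303; 2749609303−1 = 2749609302
i=7: 2749609302 = 7·9^9 + 7·9^7 + 7·9^6 + 7·9^5 + 7·9^4 + 7·9^3 + 7·9^2 + 7·9 + 6 (b=9); 9→10: 7·10^10 + 7·10^7 + 7·10^6 + 7·10^5 + 7·10^4 + 7·10^3 + 7·10^2 + 7·10 + 6 = 70077777776; 70077777776−1 = 70077777775
i=8: 70077777775 = 7·10^10 + 7·10^7 + 7·10^6 + 7·10^5 + 7·10^4 + 7·10^3 + 7·10^2 + 7·10 + 5 (b=10); 10→11: 7·11^11 + 7·11^7 + 7·11^6 + 7·11^5 + 7·11^4 + 7·11^3 + 7·11^2 + 7·11 + 5 = 1997331745491; 1997331745491−1 = 1997331745490

1927253967715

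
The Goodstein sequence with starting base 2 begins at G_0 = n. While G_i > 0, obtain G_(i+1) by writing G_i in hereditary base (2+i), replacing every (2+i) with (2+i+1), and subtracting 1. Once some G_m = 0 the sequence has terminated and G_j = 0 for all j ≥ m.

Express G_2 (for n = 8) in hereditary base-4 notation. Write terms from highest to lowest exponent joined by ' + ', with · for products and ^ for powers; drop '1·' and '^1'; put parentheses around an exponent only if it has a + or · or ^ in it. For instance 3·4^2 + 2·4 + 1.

2·4^4 + 2·4^2 + 2·4 + 1

[0] 8 ≡ 2^(2 + 1) (base 2). Lift 3: 81. −1: 80.
[1] 80 ≡ 2·3^3 + 2·3^2 + 2·3 + 2 (base 3). Lift 4: 554. −1: 553.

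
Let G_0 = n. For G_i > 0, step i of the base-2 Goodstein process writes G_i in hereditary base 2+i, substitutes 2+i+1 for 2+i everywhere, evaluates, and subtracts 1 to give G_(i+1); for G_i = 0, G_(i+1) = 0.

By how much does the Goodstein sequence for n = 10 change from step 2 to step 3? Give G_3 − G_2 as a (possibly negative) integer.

14600

i=0: 10 = 2^(2 + 1) + 2 (b=2); 2→3: 3^(3 + 1) + 3 = 84; 84−1 = 83
i=1: 83 = 3^(3 + 1) + 2 (b=3); 3→4: 4^(4 + 1) + 2 = 1026; 1026−1 = 1025
i=2: 1025 = 4^(4 + 1) + 1 (b=4); 4→5: 5^(5 + 1) + 1 = 15626; 15626−1 = 15625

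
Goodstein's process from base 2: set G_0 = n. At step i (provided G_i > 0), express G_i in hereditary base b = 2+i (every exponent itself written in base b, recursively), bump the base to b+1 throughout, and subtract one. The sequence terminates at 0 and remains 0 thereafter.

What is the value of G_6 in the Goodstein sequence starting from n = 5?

1751

[0] 5 ≡ 2^2 + 1 (base 2). Lift 3: 28. −1: 27.
[1] 27 ≡ 3^3 (base 3). Lift 4: 256. −1: 255.
[2] 255 ≡ 3·4^3 + 3·4^2 + 3·4 + 3 (base 4). Lift 5: 468. −1: 467.
[3] 467 ≡ 3·5^3 + 3·5^2 + 3·5 + 2 (base 5). Lift 6: 776. −1: 775.
[4] 775 ≡ 3·6^3 + 3·6^2 + 3·6 + 1 (base 6). Lift 7: 1198. −1: 1197.
[5] 1197 ≡ 3·7^3 + 3·7^2 + 3·7 (base 7). Lift 8: 1752. −1: 1751.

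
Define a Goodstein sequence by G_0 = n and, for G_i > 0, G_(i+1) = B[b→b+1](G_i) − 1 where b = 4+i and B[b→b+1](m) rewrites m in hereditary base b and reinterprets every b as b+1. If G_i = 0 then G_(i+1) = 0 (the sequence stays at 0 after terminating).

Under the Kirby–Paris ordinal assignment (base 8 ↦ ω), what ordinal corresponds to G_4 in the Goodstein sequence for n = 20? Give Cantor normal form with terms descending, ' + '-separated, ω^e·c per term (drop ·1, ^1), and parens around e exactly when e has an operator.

ω^2 + 1

20 —HB4→ 4^2 + 4 —bump→ 5^2 + 5 = 30 —(−1)→ 29
29 —HB5→ 5^2 + 4 —bump→ 6^2 + 4 = 40 —(−1)→ 39
39 —HB6→ 6^2 + 3 —bump→ 7^2 + 3 = 52 —(−1)→ 51
51 —HB7→ 7^2 + 2 —bump→ 8^2 + 2 = 66 —(−1)→ 65
65 —HB8→ 8^2 + 1 —bump→ 9^2 + 1 = 82 —(−1)→ 81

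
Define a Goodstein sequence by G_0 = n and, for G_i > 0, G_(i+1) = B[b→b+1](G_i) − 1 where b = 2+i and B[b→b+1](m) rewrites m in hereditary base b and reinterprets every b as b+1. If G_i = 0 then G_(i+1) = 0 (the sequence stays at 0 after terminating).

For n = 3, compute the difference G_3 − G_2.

-1

G_0=3  [base 2] 2 + 1  →[2↦3]→  3 + 1 = 4  −1 ⇒ G_1=3
G_1=3  [base 3] 3  →[3↦4]→  4 = 4  −1 ⇒ G_2=3
G_2=3  [base 4] 3  →[4↦5]→  3 = 3  −1 ⇒ G_3=2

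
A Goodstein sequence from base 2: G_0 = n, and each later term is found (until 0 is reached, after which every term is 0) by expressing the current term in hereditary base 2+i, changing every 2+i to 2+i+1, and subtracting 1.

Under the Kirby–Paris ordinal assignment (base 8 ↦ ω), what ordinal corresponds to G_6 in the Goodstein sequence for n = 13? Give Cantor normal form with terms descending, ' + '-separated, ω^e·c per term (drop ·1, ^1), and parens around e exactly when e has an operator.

ω^(ω + 1) + ω^3·3 + ω^2·3 + ω·2 + 7

i=0: 13 = 2^(2 + 1) + 2^2 + 1 (b=2); 2→3: 3^(3 + 1) + 3^3 + 1 = 109; 109−1 = 108
i=1: 108 = 3^(3 + 1) + 3^3 (b=3); 3→4: 4^(4 + 1) + 4^4 = 1280; 1280−1 = 1279
i=2: 1279 = 4^(4 + 1) + 3·4^3 + 3·4^2 + 3·4 + 3 (b=4); 4→5: 5^(5 + 1) + 3·5^3 + 3·5^2 + 3·5 + 3 = 16093; 16093−1 = 16092
i=3: 16092 = 5^(5 + 1) + 3·5^3 + 3·5^2 + 3·5 + 2 (b=5); 5→6: 6^(6 + 1) + 3·6^3 + 3·6^2 + 3·6 + 2 = 280712; 280712−1 = 280711
i=4: 280711 = 6^(6 + 1) + 3·6^3 + 3·6^2 + 3·6 + 1 (b=6); 6→7: 7^(7 + 1) + 3·7^3 + 3·7^2 + 3·7 + 1 = 5765999; 5765999−1 = 5765998
i=5: 5765998 = 7^(7 + 1) + 3·7^3 + 3·7^2 + 3·7 (b=7); 7→8: 8^(8 + 1) + 3·8^3 + 3·8^2 + 3·8 = 134219480; 134219480−1 = 134219479
i=6: 134219479 = 8^(8 + 1) + 3·8^3 + 3·8^2 + 2·8 + 7 (b=8); 8→9: 9^(9 + 1) + 3·9^3 + 3·9^2 + 2·9 + 7 = 3486786856; 3486786856−1 = 3486786855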